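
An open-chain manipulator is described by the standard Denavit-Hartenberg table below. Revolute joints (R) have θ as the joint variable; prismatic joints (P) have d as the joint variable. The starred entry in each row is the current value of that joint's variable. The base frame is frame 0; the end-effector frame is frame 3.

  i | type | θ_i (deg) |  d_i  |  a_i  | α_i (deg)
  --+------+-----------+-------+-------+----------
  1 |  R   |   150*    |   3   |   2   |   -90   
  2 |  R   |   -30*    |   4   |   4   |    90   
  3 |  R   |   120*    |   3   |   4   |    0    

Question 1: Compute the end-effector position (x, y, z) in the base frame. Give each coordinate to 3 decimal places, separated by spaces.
after link 1: o_1 = (-1.7321, 1.0000, 3.0000)
after link 2: o_2 = (-6.7321, -0.7321, 5.0000)
after link 3: o_3 = (-5.6651, -5.3481, 6.5981)

-5.665 -5.348 6.598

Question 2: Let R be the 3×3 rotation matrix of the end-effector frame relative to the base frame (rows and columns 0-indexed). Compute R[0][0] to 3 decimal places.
End-effector x-axis (col 0 of R) = (-0.0580,-0.9665,-0.2500)
R[0][0] = -0.0580

-0.058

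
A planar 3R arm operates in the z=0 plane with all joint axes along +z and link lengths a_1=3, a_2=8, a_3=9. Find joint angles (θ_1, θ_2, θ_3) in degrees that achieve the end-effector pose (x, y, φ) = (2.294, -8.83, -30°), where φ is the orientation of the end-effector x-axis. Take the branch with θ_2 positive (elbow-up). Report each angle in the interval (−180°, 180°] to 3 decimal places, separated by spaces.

wrist centre = target − a_3·(cos φ, sin φ) = (-5.5002, -4.3300)
cos θ_2 = (49.0014−3²−8²)/(2·3·8) = -0.5000; θ_2 = 119.9980° (elbow-up)
β = atan2(-4.3300,-5.5002) = -141.7888°; ψ = atan2(6.9283,-0.9998) = 98.2111°
θ_1 = β − ψ = -239.9999°
θ_3 = φ − θ_1 − θ_2 = 90.0019° (wrapped to (-180°,180°])

120.000 119.998 90.002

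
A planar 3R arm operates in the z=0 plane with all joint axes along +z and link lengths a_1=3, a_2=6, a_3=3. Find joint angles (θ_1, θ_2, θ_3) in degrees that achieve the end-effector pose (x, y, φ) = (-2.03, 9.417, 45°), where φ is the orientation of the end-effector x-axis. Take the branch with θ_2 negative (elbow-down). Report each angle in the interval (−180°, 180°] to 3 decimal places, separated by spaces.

149.994 -44.990 -60.005

wrist centre = target − a_3·(cos φ, sin φ) = (-4.1513, 7.2957)
cos θ_2 = (70.4604−3²−6²)/(2·3·6) = 0.7072; θ_2 = -44.9897° (elbow-down)
β = atan2(7.2957,-4.1513) = 119.6403°; ψ = atan2(-4.2419,7.2434) = -30.3541°
θ_1 = β − ψ = 149.9944°
θ_3 = φ − θ_1 − θ_2 = -60.0047° (wrapped to (-180°,180°])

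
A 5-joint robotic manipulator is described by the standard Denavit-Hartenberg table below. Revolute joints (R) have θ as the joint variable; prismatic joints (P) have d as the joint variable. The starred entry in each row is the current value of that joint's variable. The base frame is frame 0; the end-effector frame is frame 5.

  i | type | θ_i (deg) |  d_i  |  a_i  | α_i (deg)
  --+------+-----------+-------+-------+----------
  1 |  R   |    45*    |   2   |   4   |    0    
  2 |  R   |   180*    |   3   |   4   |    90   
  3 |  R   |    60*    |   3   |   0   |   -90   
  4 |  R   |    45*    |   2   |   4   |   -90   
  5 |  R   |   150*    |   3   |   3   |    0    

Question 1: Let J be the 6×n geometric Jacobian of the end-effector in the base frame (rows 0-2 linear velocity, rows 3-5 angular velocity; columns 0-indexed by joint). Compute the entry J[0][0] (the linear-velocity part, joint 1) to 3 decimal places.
axis z_0 = ẑ; lever o_n−o_0 = (0.7853,0.6261,4.2714)
cross product → J_v[:, 0] = (-0.6261,0.7853,0.0000)
J_ω[:, 0] = z_0
entry J[0][0] = -0.6261

-0.626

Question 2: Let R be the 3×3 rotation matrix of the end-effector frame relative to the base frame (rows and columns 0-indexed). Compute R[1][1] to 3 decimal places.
0.905

End-effector y-axis (col 1 of R) = (0.4053,0.9053,0.1268)
R[1][1] = 0.9053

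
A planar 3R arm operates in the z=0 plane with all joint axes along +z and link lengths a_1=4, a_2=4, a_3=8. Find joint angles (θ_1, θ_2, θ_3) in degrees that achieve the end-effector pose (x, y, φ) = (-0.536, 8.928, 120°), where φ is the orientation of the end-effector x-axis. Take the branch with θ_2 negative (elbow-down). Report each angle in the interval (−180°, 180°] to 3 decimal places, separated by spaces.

90.000 -120.003 150.003

wrist centre = target − a_3·(cos φ, sin φ) = (3.4640, 1.9998)
cos θ_2 = (15.9985−4²−4²)/(2·4·4) = -0.5000; θ_2 = -120.0031° (elbow-down)
β = atan2(1.9998,3.4640) = 29.9982°; ψ = atan2(-3.4640,1.9998) = -60.0016°
θ_1 = β − ψ = 89.9998°
θ_3 = φ − θ_1 − θ_2 = 150.0034° (wrapped to (-180°,180°])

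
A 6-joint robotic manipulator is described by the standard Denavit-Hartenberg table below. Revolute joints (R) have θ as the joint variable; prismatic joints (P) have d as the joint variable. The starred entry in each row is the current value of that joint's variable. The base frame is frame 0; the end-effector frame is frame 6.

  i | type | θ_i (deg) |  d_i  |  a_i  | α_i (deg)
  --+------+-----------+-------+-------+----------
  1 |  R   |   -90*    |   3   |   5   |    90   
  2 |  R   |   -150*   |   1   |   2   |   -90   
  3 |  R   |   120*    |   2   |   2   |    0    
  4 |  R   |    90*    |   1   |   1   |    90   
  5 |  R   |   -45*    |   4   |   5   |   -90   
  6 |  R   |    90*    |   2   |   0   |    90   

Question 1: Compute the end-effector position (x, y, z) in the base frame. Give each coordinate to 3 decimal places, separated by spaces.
1.221 -10.768 5.315

after link 1: o_1 = (0.0000, -5.0000, 3.0000)
after link 2: o_2 = (-1.0000, -3.2679, 2.0000)
after link 3: o_3 = (0.7321, -5.1340, 0.7679)
after link 4: o_4 = (0.2321, -6.3840, 0.3349)
after link 5: o_5 = (1.9284, -8.9999, 5.9277)
after link 6: o_6 = (1.2213, -10.7677, 5.3154)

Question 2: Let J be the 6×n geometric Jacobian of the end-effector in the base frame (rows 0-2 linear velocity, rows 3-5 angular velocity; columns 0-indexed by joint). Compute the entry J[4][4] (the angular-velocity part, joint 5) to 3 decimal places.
-0.433

axis z_4 = (0.8660,-0.4330,0.2500); lever o_n−o_4 = (0.9892,-4.3837,4.9804)
cross product → J_v[:, 4] = (-1.0607,-4.0659,-3.3680)
J_ω[:, 4] = z_4
entry J[4][4] = -0.4330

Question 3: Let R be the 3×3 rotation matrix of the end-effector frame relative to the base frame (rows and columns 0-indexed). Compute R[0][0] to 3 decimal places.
-0.866

End-effector x-axis (col 0 of R) = (-0.8660,0.4330,-0.2500)
R[0][0] = -0.8660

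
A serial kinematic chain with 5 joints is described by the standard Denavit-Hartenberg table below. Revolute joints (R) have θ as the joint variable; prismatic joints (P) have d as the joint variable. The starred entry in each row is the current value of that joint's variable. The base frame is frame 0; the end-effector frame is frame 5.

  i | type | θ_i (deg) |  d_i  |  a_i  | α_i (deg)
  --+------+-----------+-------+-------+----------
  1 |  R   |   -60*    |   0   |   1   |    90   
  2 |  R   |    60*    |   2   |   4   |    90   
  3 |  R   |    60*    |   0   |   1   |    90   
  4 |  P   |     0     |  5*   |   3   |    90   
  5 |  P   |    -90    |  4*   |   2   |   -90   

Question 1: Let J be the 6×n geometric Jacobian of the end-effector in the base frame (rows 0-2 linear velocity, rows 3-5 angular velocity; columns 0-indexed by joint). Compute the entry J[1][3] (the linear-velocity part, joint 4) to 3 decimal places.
-0.125

prismatic axis z_3 = (0.6495,-0.1250,0.7500)
J_v[:, 3] = z_3; J_ω[:, 3] = (0,0,0)
entry J[1][3] = -0.1250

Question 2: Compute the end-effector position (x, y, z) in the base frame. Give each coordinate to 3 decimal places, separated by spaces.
-2.516 -3.571 9.446

after link 1: o_1 = (0.5000, -0.8660, 0.0000)
after link 2: o_2 = (-0.2321, -3.5981, 3.4641)
after link 3: o_3 = (-0.8571, -4.2476, 3.8971)
after link 4: o_4 = (0.5155, -6.8212, 8.9462)
after link 5: o_5 = (-2.5155, -3.5712, 9.4462)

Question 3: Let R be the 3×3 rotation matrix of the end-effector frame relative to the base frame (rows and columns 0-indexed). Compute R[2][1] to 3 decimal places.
End-effector y-axis (col 1 of R) = (0.4330,-0.7500,-0.5000)
R[2][1] = -0.5000

-0.500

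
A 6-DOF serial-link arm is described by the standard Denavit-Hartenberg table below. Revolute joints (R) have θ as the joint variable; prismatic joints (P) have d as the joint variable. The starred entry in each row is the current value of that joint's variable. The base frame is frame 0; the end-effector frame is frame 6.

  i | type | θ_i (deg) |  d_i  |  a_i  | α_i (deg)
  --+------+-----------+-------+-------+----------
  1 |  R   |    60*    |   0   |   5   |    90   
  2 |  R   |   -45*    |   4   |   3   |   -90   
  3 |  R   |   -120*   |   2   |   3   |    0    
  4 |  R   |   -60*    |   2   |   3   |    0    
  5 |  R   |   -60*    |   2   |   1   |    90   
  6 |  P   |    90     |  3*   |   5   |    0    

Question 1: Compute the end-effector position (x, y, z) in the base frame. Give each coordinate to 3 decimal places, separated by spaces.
10.266 9.316 7.355

after link 1: o_1 = (2.5000, 4.3301, 0.0000)
after link 2: o_2 = (7.0248, 4.1672, -2.1213)
after link 3: o_3 = (9.4515, 3.1744, 0.3536)
after link 4: o_4 = (9.0980, 2.5620, 3.8891)
after link 5: o_5 = (8.8783, 3.9136, 5.6569)
after link 6: o_6 = (10.2656, 9.3164, 7.3553)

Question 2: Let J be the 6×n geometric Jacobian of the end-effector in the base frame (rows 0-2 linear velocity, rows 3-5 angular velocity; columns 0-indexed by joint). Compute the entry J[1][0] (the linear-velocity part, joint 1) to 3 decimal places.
10.266

axis z_0 = ẑ; lever o_n−o_0 = (10.2656,9.3164,7.3553)
cross product → J_v[:, 0] = (-9.3164,10.2656,0.0000)
J_ω[:, 0] = z_0
entry J[1][0] = 10.2656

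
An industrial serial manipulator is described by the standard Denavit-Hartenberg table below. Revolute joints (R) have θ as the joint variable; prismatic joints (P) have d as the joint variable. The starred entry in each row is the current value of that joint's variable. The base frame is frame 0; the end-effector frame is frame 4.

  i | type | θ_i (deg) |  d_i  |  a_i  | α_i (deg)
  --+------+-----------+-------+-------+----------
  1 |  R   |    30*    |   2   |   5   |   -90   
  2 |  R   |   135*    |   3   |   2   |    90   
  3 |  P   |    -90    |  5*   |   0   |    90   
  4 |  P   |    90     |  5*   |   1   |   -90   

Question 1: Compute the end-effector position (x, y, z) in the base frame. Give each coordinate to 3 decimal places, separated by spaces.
8.341 8.280 -0.121

after link 1: o_1 = (4.3301, 2.5000, 2.0000)
after link 2: o_2 = (1.6054, 4.3910, 0.5858)
after link 3: o_3 = (4.6672, 6.1587, -2.9497)
after link 4: o_4 = (8.3415, 8.2801, -0.1213)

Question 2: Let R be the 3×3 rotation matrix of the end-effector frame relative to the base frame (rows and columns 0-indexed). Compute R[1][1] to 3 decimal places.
End-effector y-axis (col 1 of R) = (-0.6124,-0.3536,-0.7071)
R[1][1] = -0.3536

-0.354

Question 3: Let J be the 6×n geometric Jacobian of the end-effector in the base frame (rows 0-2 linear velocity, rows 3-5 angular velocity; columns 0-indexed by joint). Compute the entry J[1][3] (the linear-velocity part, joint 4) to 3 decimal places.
prismatic axis z_3 = (0.6124,0.3536,0.7071)
J_v[:, 3] = z_3; J_ω[:, 3] = (0,0,0)
entry J[1][3] = 0.3536

0.354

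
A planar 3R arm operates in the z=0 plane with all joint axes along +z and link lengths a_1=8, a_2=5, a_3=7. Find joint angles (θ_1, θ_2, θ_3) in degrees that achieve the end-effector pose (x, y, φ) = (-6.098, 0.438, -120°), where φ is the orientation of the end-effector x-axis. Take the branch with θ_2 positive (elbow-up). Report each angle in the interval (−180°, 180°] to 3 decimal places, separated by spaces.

73.573 119.998 46.429

wrist centre = target − a_3·(cos φ, sin φ) = (-2.5980, 6.5002)
cos θ_2 = (49.0019−8²−5²)/(2·8·5) = -0.5000; θ_2 = 119.9984° (elbow-up)
β = atan2(6.5002,-2.5980) = 111.7857°; ψ = atan2(4.3302,5.5001) = 38.2130°
θ_1 = β − ψ = 73.5726°
θ_3 = φ − θ_1 − θ_2 = 46.4290° (wrapped to (-180°,180°])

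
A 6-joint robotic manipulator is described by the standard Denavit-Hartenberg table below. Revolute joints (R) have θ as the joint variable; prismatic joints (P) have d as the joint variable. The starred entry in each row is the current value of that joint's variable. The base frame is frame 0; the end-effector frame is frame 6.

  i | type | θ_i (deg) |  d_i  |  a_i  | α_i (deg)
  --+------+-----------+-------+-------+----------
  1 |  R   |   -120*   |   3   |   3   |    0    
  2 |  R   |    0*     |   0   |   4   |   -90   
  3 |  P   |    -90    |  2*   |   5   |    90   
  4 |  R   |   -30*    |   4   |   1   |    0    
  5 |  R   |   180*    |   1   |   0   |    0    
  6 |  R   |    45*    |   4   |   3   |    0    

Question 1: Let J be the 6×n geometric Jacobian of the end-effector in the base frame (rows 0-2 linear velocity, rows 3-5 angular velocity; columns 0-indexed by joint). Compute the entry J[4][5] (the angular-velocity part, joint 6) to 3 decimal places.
0.866

axis z_5 = (0.5000,0.8660,0.0000); lever o_n−o_5 = (1.3276,3.8523,-2.8978)
cross product → J_v[:, 5] = (-2.5095,1.4489,0.7765)
J_ω[:, 5] = z_5
entry J[4][5] = 0.8660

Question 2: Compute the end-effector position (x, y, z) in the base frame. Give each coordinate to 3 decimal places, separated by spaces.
1.627 1.370 5.968

after link 1: o_1 = (-1.5000, -2.5981, 3.0000)
after link 2: o_2 = (-3.5000, -6.0622, 3.0000)
after link 3: o_3 = (-1.7679, -7.0622, 8.0000)
after link 4: o_4 = (-0.2010, -3.3481, 8.8660)
after link 5: o_5 = (0.2990, -2.4821, 8.8660)
after link 6: o_6 = (1.6266, 1.3703, 5.9682)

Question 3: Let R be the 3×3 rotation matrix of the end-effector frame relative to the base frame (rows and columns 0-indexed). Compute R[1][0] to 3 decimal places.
End-effector x-axis (col 0 of R) = (-0.2241,0.1294,-0.9659)
R[1][0] = 0.1294

0.129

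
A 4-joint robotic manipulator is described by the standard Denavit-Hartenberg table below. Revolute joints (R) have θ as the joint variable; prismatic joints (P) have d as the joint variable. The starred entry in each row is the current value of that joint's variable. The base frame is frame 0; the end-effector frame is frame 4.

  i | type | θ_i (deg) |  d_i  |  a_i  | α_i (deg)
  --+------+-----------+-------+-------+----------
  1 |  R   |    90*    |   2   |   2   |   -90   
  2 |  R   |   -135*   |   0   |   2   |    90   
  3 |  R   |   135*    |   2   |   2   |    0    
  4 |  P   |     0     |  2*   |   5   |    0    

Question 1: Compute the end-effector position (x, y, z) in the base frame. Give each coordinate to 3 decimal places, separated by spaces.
-4.950 1.257 -2.914

after link 1: o_1 = (0.0000, 2.0000, 2.0000)
after link 2: o_2 = (0.0000, 0.5858, 3.4142)
after link 3: o_3 = (-1.4142, 0.1716, 1.0000)
after link 4: o_4 = (-4.9497, 1.2574, -2.9142)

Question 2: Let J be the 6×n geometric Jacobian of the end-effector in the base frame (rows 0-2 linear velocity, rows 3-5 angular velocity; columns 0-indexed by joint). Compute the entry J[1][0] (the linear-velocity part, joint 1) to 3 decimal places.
axis z_0 = ẑ; lever o_n−o_0 = (-4.9497,1.2574,-2.9142)
cross product → J_v[:, 0] = (-1.2574,-4.9497,0.0000)
J_ω[:, 0] = z_0
entry J[1][0] = -4.9497

-4.950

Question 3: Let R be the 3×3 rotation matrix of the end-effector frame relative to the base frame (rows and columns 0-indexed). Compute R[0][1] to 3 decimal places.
0.707

End-effector y-axis (col 1 of R) = (0.7071,0.5000,-0.5000)
R[0][1] = 0.7071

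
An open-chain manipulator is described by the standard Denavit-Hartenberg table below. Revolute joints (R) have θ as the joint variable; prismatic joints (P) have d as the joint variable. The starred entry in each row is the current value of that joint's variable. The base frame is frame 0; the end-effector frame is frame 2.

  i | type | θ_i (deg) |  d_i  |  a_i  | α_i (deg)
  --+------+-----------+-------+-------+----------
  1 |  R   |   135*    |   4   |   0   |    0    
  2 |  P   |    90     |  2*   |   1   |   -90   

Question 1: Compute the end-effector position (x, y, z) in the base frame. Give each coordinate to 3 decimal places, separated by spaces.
after link 1: o_1 = (0.0000, 0.0000, 4.0000)
after link 2: o_2 = (-0.7071, -0.7071, 6.0000)

-0.707 -0.707 6.000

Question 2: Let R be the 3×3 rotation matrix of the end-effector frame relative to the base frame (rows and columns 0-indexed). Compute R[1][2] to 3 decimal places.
-0.707

End-effector z-axis (col 2 of R) = (0.7071,-0.7071,0.0000)
R[1][2] = -0.7071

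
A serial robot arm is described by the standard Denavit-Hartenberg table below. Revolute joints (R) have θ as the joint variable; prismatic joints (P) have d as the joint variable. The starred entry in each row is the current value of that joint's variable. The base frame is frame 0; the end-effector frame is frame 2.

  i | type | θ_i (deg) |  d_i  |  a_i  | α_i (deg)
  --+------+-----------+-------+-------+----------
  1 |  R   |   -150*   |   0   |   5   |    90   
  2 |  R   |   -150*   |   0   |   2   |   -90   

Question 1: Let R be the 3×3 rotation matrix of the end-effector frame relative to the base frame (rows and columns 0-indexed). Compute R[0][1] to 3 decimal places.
End-effector y-axis (col 1 of R) = (0.5000,-0.8660,-0.0000)
R[0][1] = 0.5000

0.500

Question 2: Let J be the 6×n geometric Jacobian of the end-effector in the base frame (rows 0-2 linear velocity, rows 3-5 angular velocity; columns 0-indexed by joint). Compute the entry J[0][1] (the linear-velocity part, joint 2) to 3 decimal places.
axis z_1 = (-0.5000,0.8660,0.0000); lever o_n−o_1 = (1.5000,0.8660,-1.0000)
cross product → J_v[:, 1] = (-0.8660,-0.5000,-1.7321)
J_ω[:, 1] = z_1
entry J[0][1] = -0.8660

-0.866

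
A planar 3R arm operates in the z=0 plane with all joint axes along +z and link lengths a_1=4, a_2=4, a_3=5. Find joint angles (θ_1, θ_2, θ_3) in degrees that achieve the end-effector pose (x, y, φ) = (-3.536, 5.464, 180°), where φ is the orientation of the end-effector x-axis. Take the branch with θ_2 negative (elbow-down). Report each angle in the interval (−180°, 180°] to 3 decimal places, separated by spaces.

wrist centre = target − a_3·(cos φ, sin φ) = (1.4640, 5.4640)
cos θ_2 = (31.9986−4²−4²)/(2·4·4) = -0.0000; θ_2 = -90.0025° (elbow-down)
β = atan2(5.4640,1.4640) = 75.0007°; ψ = atan2(-4.0000,3.9998) = -45.0013°
θ_1 = β − ψ = 120.0020°
θ_3 = φ − θ_1 − θ_2 = 150.0005° (wrapped to (-180°,180°])

120.002 -90.003 150.001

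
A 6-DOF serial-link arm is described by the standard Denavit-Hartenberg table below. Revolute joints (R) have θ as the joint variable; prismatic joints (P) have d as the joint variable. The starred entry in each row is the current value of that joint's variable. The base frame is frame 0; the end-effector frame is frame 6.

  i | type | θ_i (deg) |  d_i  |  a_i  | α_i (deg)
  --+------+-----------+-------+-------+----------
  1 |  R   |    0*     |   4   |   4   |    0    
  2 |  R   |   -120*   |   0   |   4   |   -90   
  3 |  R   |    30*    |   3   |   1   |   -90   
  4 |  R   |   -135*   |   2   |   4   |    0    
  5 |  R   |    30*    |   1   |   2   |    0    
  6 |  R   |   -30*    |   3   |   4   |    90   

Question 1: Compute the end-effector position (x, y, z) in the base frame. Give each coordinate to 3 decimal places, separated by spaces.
14.911 -2.280 1.391

after link 1: o_1 = (4.0000, 0.0000, 4.0000)
after link 2: o_2 = (2.0000, -3.4641, 4.0000)
after link 3: o_3 = (4.1651, -5.7141, 3.5000)
after link 4: o_4 = (8.3393, -4.1410, 3.1822)
after link 5: o_5 = (10.4865, -4.2857, 2.5750)
after link 6: o_6 = (14.9107, -2.2795, 1.3911)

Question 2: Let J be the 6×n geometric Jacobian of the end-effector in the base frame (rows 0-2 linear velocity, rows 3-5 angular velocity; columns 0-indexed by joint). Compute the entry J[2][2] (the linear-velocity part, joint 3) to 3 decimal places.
axis z_2 = (0.8660,-0.5000,0.0000); lever o_n−o_2 = (12.9107,1.1846,-2.6089)
cross product → J_v[:, 2] = (1.3045,2.2594,7.4812)
J_ω[:, 2] = z_2
entry J[2][2] = 7.4812

7.481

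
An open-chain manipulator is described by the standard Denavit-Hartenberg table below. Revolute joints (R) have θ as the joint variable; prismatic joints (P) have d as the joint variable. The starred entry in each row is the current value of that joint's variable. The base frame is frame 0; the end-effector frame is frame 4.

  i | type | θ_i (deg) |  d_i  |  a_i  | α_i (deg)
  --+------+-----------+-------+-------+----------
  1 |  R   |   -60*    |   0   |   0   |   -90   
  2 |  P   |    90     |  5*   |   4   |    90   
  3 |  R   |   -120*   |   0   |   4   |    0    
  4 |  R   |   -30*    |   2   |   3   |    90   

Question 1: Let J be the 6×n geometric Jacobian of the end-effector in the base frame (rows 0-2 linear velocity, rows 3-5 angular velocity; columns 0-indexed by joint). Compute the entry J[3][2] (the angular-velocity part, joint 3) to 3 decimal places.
axis z_2 = (0.5000,-0.8660,0.0000); lever o_n−o_2 = (-3.2990,-4.2141,4.5981)
cross product → J_v[:, 2] = (-3.9821,-2.2990,-4.9641)
J_ω[:, 2] = z_2
entry J[3][2] = 0.5000

0.500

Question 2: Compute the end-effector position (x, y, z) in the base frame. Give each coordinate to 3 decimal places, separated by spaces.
1.031 -1.714 0.598

after link 1: o_1 = (0.0000, 0.0000, 0.0000)
after link 2: o_2 = (4.3301, 2.5000, -4.0000)
after link 3: o_3 = (1.3301, 0.7679, -2.0000)
after link 4: o_4 = (1.0311, -1.7141, 0.5981)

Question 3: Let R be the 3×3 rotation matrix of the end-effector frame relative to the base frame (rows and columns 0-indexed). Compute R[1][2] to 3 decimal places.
0.433

End-effector z-axis (col 2 of R) = (0.7500,0.4330,0.5000)
R[1][2] = 0.4330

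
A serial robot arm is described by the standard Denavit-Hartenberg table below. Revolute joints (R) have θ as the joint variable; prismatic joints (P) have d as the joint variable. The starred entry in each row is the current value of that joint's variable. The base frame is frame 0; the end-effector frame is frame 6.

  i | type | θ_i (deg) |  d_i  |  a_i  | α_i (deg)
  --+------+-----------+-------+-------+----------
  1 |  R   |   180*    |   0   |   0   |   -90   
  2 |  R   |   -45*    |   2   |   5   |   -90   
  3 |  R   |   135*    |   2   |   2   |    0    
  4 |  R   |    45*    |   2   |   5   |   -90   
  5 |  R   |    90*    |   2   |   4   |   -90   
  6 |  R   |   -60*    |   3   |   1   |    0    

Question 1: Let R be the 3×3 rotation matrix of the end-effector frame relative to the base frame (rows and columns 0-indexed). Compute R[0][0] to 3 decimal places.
0.354

End-effector x-axis (col 0 of R) = (0.3536,-0.8660,0.3536)
R[0][0] = 0.3536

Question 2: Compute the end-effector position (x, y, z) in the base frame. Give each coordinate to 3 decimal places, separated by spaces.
after link 1: o_1 = (0.0000, 0.0000, 0.0000)
after link 2: o_2 = (-3.5355, -2.0000, 3.5355)
after link 3: o_3 = (-3.9497, -0.5858, 1.1213)
after link 4: o_4 = (-1.8284, -0.5858, -3.8284)
after link 5: o_5 = (1.0000, -2.5858, -1.0000)
after link 6: o_6 = (-0.7678, -3.4518, 1.4749)

-0.768 -3.452 1.475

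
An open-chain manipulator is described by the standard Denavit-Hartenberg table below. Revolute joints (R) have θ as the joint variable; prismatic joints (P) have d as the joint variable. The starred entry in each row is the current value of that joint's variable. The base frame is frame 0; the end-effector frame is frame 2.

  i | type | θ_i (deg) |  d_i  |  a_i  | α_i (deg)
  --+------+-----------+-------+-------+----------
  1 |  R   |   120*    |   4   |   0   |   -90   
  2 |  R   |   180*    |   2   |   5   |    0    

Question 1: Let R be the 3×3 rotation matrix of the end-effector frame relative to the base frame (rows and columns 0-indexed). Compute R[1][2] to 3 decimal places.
-0.500

End-effector z-axis (col 2 of R) = (-0.8660,-0.5000,0.0000)
R[1][2] = -0.5000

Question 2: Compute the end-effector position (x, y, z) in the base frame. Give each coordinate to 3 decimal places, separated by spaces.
0.768 -5.330 4.000

after link 1: o_1 = (0.0000, 0.0000, 4.0000)
after link 2: o_2 = (0.7679, -5.3301, 4.0000)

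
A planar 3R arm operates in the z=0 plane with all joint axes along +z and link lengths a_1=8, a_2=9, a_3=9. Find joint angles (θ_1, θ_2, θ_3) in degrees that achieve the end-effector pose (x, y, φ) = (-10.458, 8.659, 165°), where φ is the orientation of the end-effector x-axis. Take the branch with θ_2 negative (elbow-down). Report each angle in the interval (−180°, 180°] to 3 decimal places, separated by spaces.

-178.840 -134.999 118.839

wrist centre = target − a_3·(cos φ, sin φ) = (-1.7647, 6.3296)
cos θ_2 = (43.1782−8²−9²)/(2·8·9) = -0.7071; θ_2 = -134.9991° (elbow-down)
β = atan2(6.3296,-1.7647) = 105.5782°; ψ = atan2(-6.3641,1.6361) = -75.5820°
θ_1 = β − ψ = 181.1602°
θ_3 = φ − θ_1 − θ_2 = 118.8389° (wrapped to (-180°,180°])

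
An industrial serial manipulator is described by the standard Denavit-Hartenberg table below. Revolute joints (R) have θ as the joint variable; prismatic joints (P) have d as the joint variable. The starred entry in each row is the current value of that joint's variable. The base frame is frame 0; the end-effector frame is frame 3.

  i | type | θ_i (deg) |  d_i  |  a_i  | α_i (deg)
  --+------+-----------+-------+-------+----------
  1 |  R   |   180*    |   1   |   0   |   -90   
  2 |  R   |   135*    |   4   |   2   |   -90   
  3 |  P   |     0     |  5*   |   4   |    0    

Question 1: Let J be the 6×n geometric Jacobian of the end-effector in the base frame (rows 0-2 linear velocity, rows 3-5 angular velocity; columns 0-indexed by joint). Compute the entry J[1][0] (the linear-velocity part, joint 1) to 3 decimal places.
axis z_0 = ẑ; lever o_n−o_0 = (7.7782,-4.0000,0.2929)
cross product → J_v[:, 0] = (4.0000,7.7782,-0.0000)
J_ω[:, 0] = z_0
entry J[1][0] = 7.7782

7.778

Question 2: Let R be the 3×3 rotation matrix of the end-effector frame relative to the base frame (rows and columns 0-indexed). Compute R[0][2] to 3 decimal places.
End-effector z-axis (col 2 of R) = (0.7071,-0.0000,0.7071)
R[0][2] = 0.7071

0.707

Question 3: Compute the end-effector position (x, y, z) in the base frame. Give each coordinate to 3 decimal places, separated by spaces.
7.778 -4.000 0.293

after link 1: o_1 = (0.0000, 0.0000, 1.0000)
after link 2: o_2 = (1.4142, -4.0000, -0.4142)
after link 3: o_3 = (7.7782, -4.0000, 0.2929)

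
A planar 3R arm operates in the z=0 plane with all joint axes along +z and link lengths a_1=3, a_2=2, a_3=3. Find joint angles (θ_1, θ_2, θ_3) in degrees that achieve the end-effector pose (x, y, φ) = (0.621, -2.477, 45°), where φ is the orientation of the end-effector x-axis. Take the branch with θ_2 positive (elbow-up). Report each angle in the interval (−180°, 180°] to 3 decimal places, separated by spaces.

wrist centre = target − a_3·(cos φ, sin φ) = (-1.5003, -4.5983)
cos θ_2 = (23.3955−3²−2²)/(2·3·2) = 0.8663; θ_2 = 29.9694° (elbow-up)
β = atan2(-4.5983,-1.5003) = -108.0702°; ψ = atan2(0.9991,4.7326) = 11.9204°
θ_1 = β − ψ = -119.9907°
θ_3 = φ − θ_1 − θ_2 = 135.0213° (wrapped to (-180°,180°])

-119.991 29.969 135.021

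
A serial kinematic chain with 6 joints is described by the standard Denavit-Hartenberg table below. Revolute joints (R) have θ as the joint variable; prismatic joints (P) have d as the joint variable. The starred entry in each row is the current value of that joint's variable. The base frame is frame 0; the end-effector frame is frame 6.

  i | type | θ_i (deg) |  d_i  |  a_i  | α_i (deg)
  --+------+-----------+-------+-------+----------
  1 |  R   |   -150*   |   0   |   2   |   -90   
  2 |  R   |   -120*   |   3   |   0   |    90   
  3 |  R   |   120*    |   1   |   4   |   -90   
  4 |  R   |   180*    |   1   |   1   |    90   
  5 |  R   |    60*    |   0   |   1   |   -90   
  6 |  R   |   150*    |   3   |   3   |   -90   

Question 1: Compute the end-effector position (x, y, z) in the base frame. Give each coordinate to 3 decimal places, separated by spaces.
after link 1: o_1 = (-1.7321, -1.0000, 0.0000)
after link 2: o_2 = (-0.2321, -3.5981, 0.0000)
after link 3: o_3 = (1.3840, -6.6651, -2.2321)
after link 4: o_4 = (0.5425, -5.5736, -2.5490)
after link 5: o_5 = (-0.1071, -4.9486, -2.9821)
after link 6: o_6 = (2.3304, -7.8714, -4.8571)

2.330 -7.871 -4.857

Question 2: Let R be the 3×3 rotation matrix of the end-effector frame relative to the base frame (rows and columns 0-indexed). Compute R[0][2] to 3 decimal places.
End-effector z-axis (col 2 of R) = (-0.3248,-0.6875,0.6495)
R[0][2] = -0.3248

-0.325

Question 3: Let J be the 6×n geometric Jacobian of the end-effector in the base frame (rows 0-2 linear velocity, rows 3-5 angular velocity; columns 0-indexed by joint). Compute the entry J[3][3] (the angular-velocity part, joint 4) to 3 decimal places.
-0.625

axis z_3 = (-0.6250,0.2165,-0.7500); lever o_n−o_3 = (0.9465,-1.2063,-2.6250)
cross product → J_v[:, 3] = (-1.4731,-2.3505,0.5490)
J_ω[:, 3] = z_3
entry J[3][3] = -0.6250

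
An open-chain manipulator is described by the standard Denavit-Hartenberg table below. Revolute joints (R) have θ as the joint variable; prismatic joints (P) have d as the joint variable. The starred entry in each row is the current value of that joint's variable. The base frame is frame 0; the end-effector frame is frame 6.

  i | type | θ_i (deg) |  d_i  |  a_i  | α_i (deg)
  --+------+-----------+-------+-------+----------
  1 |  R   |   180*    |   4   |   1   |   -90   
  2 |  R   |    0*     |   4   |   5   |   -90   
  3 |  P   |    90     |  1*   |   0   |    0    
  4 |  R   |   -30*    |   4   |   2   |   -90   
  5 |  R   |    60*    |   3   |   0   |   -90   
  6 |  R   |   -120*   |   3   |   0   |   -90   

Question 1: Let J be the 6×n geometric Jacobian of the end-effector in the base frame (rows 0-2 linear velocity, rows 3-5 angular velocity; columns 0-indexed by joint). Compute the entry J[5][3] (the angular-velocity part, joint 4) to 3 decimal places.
axis z_3 = (-0.0000,-0.0000,-1.0000); lever o_n−o_3 = (2.8971,0.9821,-2.5000)
cross product → J_v[:, 3] = (0.9821,-2.8971,0.0000)
J_ω[:, 3] = z_3
entry J[5][3] = -1.0000

-1.000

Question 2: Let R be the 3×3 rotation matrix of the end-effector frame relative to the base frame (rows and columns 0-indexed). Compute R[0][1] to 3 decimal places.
-0.433

End-effector y-axis (col 1 of R) = (-0.4330,0.7500,-0.5000)
R[0][1] = -0.4330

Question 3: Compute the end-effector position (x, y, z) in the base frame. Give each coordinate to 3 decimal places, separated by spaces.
-3.103 -3.018 0.500

after link 1: o_1 = (-1.0000, 0.0000, 4.0000)
after link 2: o_2 = (-6.0000, -4.0000, 4.0000)
after link 3: o_3 = (-6.0000, -4.0000, 3.0000)
after link 4: o_4 = (-7.0000, -2.2679, -1.0000)
after link 5: o_5 = (-4.4019, -0.7679, -1.0000)
after link 6: o_6 = (-3.1029, -3.0179, 0.5000)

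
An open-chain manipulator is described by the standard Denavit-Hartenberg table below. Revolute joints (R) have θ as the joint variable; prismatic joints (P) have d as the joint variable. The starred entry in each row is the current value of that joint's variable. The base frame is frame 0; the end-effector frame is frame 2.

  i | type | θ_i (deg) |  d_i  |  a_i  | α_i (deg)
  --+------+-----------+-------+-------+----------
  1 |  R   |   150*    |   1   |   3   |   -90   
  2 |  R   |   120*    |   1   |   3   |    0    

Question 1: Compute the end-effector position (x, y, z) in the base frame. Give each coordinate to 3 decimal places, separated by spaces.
after link 1: o_1 = (-2.5981, 1.5000, 1.0000)
after link 2: o_2 = (-1.7990, -0.1160, -1.5981)

-1.799 -0.116 -1.598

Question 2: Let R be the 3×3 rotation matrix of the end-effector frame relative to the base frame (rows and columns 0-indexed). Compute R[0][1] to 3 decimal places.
0.750

End-effector y-axis (col 1 of R) = (0.7500,-0.4330,0.5000)
R[0][1] = 0.7500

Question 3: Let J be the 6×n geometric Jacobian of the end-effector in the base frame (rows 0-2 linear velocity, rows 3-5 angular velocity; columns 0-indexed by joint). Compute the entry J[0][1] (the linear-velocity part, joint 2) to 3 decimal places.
2.250

axis z_1 = (-0.5000,-0.8660,0.0000); lever o_n−o_1 = (0.7990,-1.6160,-2.5981)
cross product → J_v[:, 1] = (2.2500,-1.2990,1.5000)
J_ω[:, 1] = z_1
entry J[0][1] = 2.2500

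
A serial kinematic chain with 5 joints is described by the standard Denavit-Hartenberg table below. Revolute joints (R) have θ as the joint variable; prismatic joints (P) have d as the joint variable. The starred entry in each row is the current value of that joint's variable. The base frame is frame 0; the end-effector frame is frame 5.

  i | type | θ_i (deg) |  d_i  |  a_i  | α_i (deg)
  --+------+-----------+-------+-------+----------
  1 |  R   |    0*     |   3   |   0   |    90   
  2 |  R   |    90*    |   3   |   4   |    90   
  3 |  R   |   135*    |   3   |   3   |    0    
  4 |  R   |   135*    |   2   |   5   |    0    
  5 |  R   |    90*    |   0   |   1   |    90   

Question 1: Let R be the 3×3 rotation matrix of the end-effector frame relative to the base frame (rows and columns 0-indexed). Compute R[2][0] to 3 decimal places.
End-effector x-axis (col 0 of R) = (0.0000,0.0000,1.0000)
R[2][0] = 1.0000

1.000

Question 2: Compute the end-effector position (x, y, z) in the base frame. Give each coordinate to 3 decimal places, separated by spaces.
5.000 -0.121 5.879

after link 1: o_1 = (0.0000, 0.0000, 3.0000)
after link 2: o_2 = (0.0000, -3.0000, 7.0000)
after link 3: o_3 = (3.0000, -5.1213, 4.8787)
after link 4: o_4 = (5.0000, -0.1213, 4.8787)
after link 5: o_5 = (5.0000, -0.1213, 5.8787)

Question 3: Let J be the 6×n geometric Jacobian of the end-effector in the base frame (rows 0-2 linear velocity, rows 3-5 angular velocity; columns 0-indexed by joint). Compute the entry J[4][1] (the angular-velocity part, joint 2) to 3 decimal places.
axis z_1 = (0.0000,-1.0000,0.0000); lever o_n−o_1 = (5.0000,-0.1213,2.8787)
cross product → J_v[:, 1] = (-2.8787,0.0000,5.0000)
J_ω[:, 1] = z_1
entry J[4][1] = -1.0000

-1.000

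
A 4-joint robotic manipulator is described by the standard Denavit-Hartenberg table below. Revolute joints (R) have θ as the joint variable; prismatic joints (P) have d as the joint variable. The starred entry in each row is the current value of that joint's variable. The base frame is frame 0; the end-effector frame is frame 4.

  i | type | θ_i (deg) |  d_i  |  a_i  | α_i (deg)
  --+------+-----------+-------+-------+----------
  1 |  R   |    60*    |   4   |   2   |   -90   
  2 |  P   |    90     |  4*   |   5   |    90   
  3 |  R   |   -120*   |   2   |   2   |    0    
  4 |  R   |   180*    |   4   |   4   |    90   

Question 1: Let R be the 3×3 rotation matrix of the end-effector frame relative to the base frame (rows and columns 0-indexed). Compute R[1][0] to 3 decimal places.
0.433

End-effector x-axis (col 0 of R) = (-0.7500,0.4330,-0.5000)
R[1][0] = 0.4330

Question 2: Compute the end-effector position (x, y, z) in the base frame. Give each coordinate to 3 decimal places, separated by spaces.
-0.964 9.794 -2.000

after link 1: o_1 = (1.0000, 1.7321, 4.0000)
after link 2: o_2 = (-2.4641, 3.7321, -1.0000)
after link 3: o_3 = (0.0359, 4.5981, -0.0000)
after link 4: o_4 = (-0.9641, 9.7942, -2.0000)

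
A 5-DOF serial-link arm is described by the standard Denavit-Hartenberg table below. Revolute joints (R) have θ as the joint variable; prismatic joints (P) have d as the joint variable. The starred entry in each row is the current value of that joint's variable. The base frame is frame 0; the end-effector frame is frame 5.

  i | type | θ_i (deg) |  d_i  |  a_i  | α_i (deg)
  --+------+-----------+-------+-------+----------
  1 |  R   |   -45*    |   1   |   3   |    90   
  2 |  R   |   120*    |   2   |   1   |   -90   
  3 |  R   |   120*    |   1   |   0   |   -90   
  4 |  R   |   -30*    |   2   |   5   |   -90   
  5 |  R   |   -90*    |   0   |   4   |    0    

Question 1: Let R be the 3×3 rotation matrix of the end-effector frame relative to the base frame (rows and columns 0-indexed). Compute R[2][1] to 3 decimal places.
-0.625

End-effector y-axis (col 1 of R) = (0.3772,0.6834,-0.6250)
R[2][1] = -0.6250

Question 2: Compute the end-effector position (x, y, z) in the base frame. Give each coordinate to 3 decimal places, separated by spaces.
1.343 -3.111 -6.259

after link 1: o_1 = (2.1213, -2.1213, 1.0000)
after link 2: o_2 = (0.3536, -3.1820, 1.8660)
after link 3: o_3 = (-0.2588, -2.5696, 1.3660)
after link 4: o_4 = (1.5326, -0.4720, -3.2590)
after link 5: o_5 = (1.3432, -3.1109, -6.2590)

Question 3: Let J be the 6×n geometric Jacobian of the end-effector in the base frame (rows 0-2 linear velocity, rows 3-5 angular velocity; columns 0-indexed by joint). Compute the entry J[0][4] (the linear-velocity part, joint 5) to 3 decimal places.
1.509

axis z_4 = (0.9249,-0.3125,0.2165); lever o_n−o_4 = (-0.1895,-2.6390,-3.0000)
cross product → J_v[:, 4] = (1.5089,2.7337,-2.5000)
J_ω[:, 4] = z_4
entry J[0][4] = 1.5089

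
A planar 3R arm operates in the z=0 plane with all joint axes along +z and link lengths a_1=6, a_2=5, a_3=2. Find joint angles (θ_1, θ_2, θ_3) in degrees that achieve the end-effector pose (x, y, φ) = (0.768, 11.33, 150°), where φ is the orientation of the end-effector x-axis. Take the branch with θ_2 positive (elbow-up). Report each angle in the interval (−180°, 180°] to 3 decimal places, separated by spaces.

62.788 30.005 57.207

wrist centre = target − a_3·(cos φ, sin φ) = (2.5001, 10.3300)
cos θ_2 = (112.9592−6²−5²)/(2·6·5) = 0.8660; θ_2 = 30.0045° (elbow-up)
β = atan2(10.3300,2.5001) = 76.3950°; ψ = atan2(2.5003,10.3299) = 13.6066°
θ_1 = β − ψ = 62.7883°
θ_3 = φ − θ_1 − θ_2 = 57.2072° (wrapped to (-180°,180°])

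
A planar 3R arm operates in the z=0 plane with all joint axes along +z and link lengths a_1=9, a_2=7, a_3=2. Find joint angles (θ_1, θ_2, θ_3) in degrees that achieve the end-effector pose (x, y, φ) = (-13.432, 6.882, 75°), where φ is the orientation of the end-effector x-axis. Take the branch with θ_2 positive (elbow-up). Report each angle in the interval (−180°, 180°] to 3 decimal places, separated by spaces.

wrist centre = target − a_3·(cos φ, sin φ) = (-13.9496, 4.9501)
cos θ_2 = (219.0964−9²−7²)/(2·9·7) = 0.7071; θ_2 = 44.9994° (elbow-up)
β = atan2(4.9501,-13.9496) = 160.4623°; ψ = atan2(4.9497,13.9498) = 19.5358°
θ_1 = β − ψ = 140.9265°
θ_3 = φ − θ_1 − θ_2 = -110.9259° (wrapped to (-180°,180°])

140.927 44.999 -110.926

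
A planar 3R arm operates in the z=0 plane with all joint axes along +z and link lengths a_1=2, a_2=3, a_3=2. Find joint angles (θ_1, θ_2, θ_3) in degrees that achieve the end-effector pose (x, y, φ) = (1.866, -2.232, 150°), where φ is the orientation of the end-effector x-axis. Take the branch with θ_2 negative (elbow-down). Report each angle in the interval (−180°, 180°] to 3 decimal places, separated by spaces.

-23.862 -30.005 -156.133

wrist centre = target − a_3·(cos φ, sin φ) = (3.5981, -3.2320)
cos θ_2 = (23.3918−2²−3²)/(2·2·3) = 0.8660; θ_2 = -30.0049° (elbow-down)
β = atan2(-3.2320,3.5981) = -41.9322°; ψ = atan2(-1.5002,4.5979) = -18.0705°
θ_1 = β − ψ = -23.8617°
θ_3 = φ − θ_1 − θ_2 = -156.1334° (wrapped to (-180°,180°])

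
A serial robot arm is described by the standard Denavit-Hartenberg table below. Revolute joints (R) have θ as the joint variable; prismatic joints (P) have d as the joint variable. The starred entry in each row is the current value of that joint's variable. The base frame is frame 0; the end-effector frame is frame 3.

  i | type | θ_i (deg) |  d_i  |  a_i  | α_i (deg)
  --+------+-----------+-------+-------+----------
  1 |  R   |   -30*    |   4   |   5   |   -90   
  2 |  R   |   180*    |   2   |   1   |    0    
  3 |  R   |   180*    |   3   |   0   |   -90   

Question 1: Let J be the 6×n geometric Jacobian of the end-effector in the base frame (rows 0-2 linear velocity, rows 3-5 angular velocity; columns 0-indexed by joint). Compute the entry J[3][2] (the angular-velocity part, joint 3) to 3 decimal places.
0.500

axis z_2 = (0.5000,0.8660,0.0000); lever o_n−o_2 = (1.5000,2.5981,0.0000)
cross product → J_v[:, 2] = (-0.0000,0.0000,-0.0000)
J_ω[:, 2] = z_2
entry J[3][2] = 0.5000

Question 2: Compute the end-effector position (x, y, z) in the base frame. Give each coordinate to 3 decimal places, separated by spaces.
after link 1: o_1 = (4.3301, -2.5000, 4.0000)
after link 2: o_2 = (4.4641, -0.2679, 4.0000)
after link 3: o_3 = (5.9641, 2.3301, 4.0000)

5.964 2.330 4.000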